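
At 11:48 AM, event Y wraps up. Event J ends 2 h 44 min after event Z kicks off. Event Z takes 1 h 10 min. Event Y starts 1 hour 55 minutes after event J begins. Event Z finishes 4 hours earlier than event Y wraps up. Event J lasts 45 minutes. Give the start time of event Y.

Event Z ends at 11:48 AM − 240 min = 7:48 AM.
Event Z starts at 7:48 AM − 70 min = 6:38 AM.
Event J ends at 6:38 AM + 164 min = 9:22 AM.
Event J starts at 9:22 AM − 45 min = 8:37 AM.
Event Y starts at 8:37 AM + 115 min = 10:32 AM.

10:32 AM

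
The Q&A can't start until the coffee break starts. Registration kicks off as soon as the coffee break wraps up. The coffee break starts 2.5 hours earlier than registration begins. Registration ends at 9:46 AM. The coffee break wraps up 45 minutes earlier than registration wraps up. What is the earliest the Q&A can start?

The coffee break ends at 9:46 AM − 45 min = 9:01 AM.
So registration starts at 9:01 AM.
The coffee break starts at 9:01 AM − 150 min = 6:31 AM.
The Q&A is bounded by the coffee break, so the earliest it can start is 6:31 AM.

6:31 AM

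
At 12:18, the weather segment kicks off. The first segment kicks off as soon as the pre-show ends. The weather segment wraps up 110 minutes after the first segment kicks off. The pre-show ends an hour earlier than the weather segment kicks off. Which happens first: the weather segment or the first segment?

The pre-show ends at 12:18 − 60 min = 11:18.
So the first segment starts at 11:18.
The weather segment starts at 12:18 and the first segment starts at 11:18, so the first segment is first.

the first segment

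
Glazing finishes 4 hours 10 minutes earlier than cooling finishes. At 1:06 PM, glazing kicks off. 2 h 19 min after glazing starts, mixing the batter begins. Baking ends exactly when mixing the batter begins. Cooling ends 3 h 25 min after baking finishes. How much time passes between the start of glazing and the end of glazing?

1 h 34 min

Mixing the batter starts at 1:06 PM + 139 min = 3:25 PM.
So baking ends at 3:25 PM.
Cooling ends at 3:25 PM + 205 min = 6:50 PM.
Glazing ends at 6:50 PM − 250 min = 2:40 PM.
From 1:06 PM to 2:40 PM is 1 h 34 min.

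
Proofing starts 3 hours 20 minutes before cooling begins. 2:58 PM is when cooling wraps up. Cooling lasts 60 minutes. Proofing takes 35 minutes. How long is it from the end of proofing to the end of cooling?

3 hours 45 minutes

Cooling starts at 2:58 PM − 60 min = 1:58 PM.
Proofing starts at 1:58 PM − 200 min = 10:38 AM.
Proofing ends at 10:38 AM + 35 min = 11:13 AM.
From 11:13 AM to 2:58 PM is 3 hours 45 minutes.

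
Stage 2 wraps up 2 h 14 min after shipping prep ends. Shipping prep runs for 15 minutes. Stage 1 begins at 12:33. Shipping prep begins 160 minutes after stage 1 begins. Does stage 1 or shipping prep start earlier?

Shipping prep starts at 12:33 + 160 min = 15:13.
Stage 1 starts at 12:33 and shipping prep starts at 15:13, so stage 1 is first.

stage 1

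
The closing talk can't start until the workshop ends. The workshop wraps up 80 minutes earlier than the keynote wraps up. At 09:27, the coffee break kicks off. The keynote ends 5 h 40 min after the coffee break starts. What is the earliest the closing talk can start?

The keynote ends at 09:27 + 340 min = 15:07.
The workshop ends at 15:07 − 80 min = 13:47.
The closing talk is bounded by the workshop, so the earliest it can start is 13:47.

13:47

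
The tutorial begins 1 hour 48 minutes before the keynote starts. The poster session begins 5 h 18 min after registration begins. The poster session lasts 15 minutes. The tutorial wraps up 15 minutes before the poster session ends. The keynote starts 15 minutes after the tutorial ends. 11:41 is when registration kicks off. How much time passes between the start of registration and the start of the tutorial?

3 h 45 min

The poster session starts at 11:41 + 318 min = 16:59.
The poster session ends at 16:59 + 15 min = 17:14.
The tutorial ends at 17:14 − 15 min = 16:59.
The keynote starts at 16:59 + 15 min = 17:14.
The tutorial starts at 17:14 − 108 min = 15:26.
From 11:41 to 15:26 is 3 h 45 min.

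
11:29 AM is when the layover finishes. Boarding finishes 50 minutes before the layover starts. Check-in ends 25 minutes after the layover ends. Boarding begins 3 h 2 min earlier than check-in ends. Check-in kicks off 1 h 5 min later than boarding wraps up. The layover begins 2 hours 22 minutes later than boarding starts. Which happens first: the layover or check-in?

Check-in ends at 11:29 AM + 25 min = 11:54 AM.
Boarding starts at 11:54 AM − 182 min = 8:52 AM.
The layover starts at 8:52 AM + 142 min = 11:14 AM.
Boarding ends at 11:14 AM − 50 min = 10:24 AM.
Check-in starts at 10:24 AM + 65 min = 11:29 AM.
The layover starts at 11:14 AM and check-in starts at 11:29 AM, so the layover is first.

the layover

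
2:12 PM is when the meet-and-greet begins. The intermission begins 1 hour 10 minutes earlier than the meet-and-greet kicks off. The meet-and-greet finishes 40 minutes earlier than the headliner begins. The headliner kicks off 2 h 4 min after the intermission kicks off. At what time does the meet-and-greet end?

2:26 PM

The intermission starts at 2:12 PM − 70 min = 1:02 PM.
The headliner starts at 1:02 PM + 124 min = 3:06 PM.
The meet-and-greet ends at 3:06 PM − 40 min = 2:26 PM.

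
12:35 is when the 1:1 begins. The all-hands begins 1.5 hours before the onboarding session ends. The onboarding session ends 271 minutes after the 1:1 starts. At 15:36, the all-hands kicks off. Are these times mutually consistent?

Yes

The onboarding session ends at 12:35 + 271 min = 17:06.
The all-hands starts at 17:06 − 90 min = 15:36.
That matches the stated 15:36, so the schedule is consistent.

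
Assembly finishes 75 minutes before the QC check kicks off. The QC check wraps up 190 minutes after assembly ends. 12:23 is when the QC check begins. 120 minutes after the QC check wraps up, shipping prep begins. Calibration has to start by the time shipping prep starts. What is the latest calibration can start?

16:18

Assembly ends at 12:23 − 75 min = 11:08.
The QC check ends at 11:08 + 190 min = 14:18.
Shipping prep starts at 14:18 + 120 min = 16:18.
Calibration is bounded by shipping prep, so the latest it can start is 16:18.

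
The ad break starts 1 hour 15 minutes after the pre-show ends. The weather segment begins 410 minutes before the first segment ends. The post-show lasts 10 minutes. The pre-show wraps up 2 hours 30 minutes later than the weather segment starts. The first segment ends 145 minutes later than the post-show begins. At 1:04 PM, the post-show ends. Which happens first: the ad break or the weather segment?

The post-show starts at 1:04 PM − 10 min = 12:54 PM.
The first segment ends at 12:54 PM + 145 min = 3:19 PM.
The weather segment starts at 3:19 PM − 410 min = 8:29 AM.
The pre-show ends at 8:29 AM + 150 min = 10:59 AM.
The ad break starts at 10:59 AM + 75 min = 12:14 PM.
The ad break starts at 12:14 PM and the weather segment starts at 8:29 AM, so the weather segment is first.

the weather segment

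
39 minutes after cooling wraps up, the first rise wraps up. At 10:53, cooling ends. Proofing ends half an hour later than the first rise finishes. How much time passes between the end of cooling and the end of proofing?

The first rise ends at 10:53 + 39 min = 11:32.
Proofing ends at 11:32 + 30 min = 12:02.
From 10:53 to 12:02 is 1 h 9 min.

1 h 9 min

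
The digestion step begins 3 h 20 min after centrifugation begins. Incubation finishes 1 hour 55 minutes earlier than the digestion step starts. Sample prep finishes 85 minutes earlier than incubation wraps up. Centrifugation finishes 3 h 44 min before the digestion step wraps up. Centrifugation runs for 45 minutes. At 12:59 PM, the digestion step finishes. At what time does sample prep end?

8:30 AM

Centrifugation ends at 12:59 PM − 224 min = 9:15 AM.
Centrifugation starts at 9:15 AM − 45 min = 8:30 AM.
The digestion step starts at 8:30 AM + 200 min = 11:50 AM.
Incubation ends at 11:50 AM − 115 min = 9:55 AM.
Sample prep ends at 9:55 AM − 85 min = 8:30 AM.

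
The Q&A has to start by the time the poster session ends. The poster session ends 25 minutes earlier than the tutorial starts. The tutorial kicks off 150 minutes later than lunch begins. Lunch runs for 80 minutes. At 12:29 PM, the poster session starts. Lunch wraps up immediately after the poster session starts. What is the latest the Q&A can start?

Lunch ends at 12:29 PM.
Lunch starts at 12:29 PM − 80 min = 11:09 AM.
The tutorial starts at 11:09 AM + 150 min = 1:39 PM.
The poster session ends at 1:39 PM − 25 min = 1:14 PM.
The Q&A is bounded by the poster session, so the latest it can start is 1:14 PM.

1:14 PM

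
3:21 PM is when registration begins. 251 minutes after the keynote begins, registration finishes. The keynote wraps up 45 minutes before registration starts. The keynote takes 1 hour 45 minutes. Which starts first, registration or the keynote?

the keynote

The keynote ends at 3:21 PM − 45 min = 2:36 PM.
The keynote starts at 2:36 PM − 105 min = 12:51 PM.
Registration starts at 3:21 PM and the keynote starts at 12:51 PM, so the keynote is first.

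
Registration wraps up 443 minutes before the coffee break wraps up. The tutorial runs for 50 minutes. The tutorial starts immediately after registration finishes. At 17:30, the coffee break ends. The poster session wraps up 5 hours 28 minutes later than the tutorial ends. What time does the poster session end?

Registration ends at 17:30 − 443 min = 10:07.
So the tutorial starts at 10:07.
The tutorial ends at 10:07 + 50 min = 10:57.
The poster session ends at 10:57 + 328 min = 16:25.

16:25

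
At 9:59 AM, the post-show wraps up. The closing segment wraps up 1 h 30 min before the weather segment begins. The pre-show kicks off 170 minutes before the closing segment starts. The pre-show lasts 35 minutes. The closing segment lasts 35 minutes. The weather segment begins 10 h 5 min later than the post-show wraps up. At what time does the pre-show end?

3:44 PM

The weather segment starts at 9:59 AM + 605 min = 8:04 PM.
The closing segment ends at 8:04 PM − 90 min = 6:34 PM.
The closing segment starts at 6:34 PM − 35 min = 5:59 PM.
The pre-show starts at 5:59 PM − 170 min = 3:09 PM.
The pre-show ends at 3:09 PM + 35 min = 3:44 PM.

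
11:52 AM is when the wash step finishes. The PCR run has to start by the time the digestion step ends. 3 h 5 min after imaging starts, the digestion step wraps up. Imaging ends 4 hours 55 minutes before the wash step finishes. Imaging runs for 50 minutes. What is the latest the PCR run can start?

Imaging ends at 11:52 AM − 295 min = 6:57 AM.
Imaging starts at 6:57 AM − 50 min = 6:07 AM.
The digestion step ends at 6:07 AM + 185 min = 9:12 AM.
The PCR run is bounded by the digestion step, so the latest it can start is 9:12 AM.

9:12 AM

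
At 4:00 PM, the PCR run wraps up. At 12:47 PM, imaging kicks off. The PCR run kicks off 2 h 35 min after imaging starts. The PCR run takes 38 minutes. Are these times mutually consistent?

Yes

The PCR run starts at 12:47 PM + 155 min = 3:22 PM.
The PCR run ends at 3:22 PM + 38 min = 4:00 PM.
That matches the stated 4:00 PM, so the schedule is consistent.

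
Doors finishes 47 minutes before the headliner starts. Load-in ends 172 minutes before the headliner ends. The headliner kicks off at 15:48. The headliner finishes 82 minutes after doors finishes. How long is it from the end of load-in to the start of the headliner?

137 minutes

Doors ends at 15:48 − 47 min = 15:01.
The headliner ends at 15:01 + 82 min = 16:23.
Load-in ends at 16:23 − 172 min = 13:31.
From 13:31 to 15:48 is 137 minutes.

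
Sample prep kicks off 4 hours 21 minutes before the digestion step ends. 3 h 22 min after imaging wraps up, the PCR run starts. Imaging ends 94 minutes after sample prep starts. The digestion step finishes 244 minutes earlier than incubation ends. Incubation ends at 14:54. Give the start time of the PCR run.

11:25

The digestion step ends at 14:54 − 244 min = 10:50.
Sample prep starts at 10:50 − 261 min = 06:29.
Imaging ends at 06:29 + 94 min = 08:03.
The PCR run starts at 08:03 + 202 min = 11:25.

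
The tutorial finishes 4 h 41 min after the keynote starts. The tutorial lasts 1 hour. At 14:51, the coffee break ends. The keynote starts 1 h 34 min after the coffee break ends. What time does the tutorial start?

20:06

The keynote starts at 14:51 + 94 min = 16:25.
The tutorial ends at 16:25 + 281 min = 21:06.
The tutorial starts at 21:06 − 60 min = 20:06.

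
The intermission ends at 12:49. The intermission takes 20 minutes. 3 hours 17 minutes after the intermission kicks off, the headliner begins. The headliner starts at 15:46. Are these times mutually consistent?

Yes

The intermission starts at 12:49 − 20 min = 12:29.
The headliner starts at 12:29 + 197 min = 15:46.
That matches the stated 15:46, so the schedule is consistent.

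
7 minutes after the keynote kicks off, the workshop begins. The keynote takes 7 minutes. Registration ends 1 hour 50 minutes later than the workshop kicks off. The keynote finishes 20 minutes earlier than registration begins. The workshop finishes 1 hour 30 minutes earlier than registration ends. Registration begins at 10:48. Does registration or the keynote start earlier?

the keynote

The keynote ends at 10:48 − 20 min = 10:28.
The keynote starts at 10:28 − 7 min = 10:21.
Registration starts at 10:48 and the keynote starts at 10:21, so the keynote is first.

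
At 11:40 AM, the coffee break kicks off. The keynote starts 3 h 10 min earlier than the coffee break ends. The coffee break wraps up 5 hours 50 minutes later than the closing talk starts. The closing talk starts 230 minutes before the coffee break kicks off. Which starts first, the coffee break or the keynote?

The closing talk starts at 11:40 AM − 230 min = 7:50 AM.
The coffee break ends at 7:50 AM + 350 min = 1:40 PM.
The keynote starts at 1:40 PM − 190 min = 10:30 AM.
The coffee break starts at 11:40 AM and the keynote starts at 10:30 AM, so the keynote is first.

the keynote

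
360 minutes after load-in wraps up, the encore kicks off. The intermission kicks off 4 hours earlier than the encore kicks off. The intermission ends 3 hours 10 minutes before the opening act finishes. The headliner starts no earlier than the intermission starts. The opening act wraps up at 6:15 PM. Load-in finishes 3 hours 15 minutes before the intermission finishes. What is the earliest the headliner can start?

The intermission ends at 6:15 PM − 190 min = 3:05 PM.
Load-in ends at 3:05 PM − 195 min = 11:50 AM.
The encore starts at 11:50 AM + 360 min = 5:50 PM.
The intermission starts at 5:50 PM − 240 min = 1:50 PM.
The headliner is bounded by the intermission, so the earliest it can start is 1:50 PM.

1:50 PM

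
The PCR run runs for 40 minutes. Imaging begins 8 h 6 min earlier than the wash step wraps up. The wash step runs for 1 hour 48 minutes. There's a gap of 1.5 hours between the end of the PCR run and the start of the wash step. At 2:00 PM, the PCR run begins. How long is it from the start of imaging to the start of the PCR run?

248 minutes

The PCR run ends at 2:00 PM + 40 min = 2:40 PM.
The wash step starts at 2:40 PM + 90 min = 4:10 PM.
The wash step ends at 4:10 PM + 108 min = 5:58 PM.
Imaging starts at 5:58 PM − 486 min = 9:52 AM.
From 9:52 AM to 2:00 PM is 248 minutes.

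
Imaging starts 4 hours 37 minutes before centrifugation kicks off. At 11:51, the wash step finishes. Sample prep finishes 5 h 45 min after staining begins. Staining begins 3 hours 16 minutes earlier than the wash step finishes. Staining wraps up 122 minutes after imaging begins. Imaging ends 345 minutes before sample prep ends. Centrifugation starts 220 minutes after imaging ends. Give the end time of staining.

09:40

Staining starts at 11:51 − 196 min = 08:35.
Sample prep ends at 08:35 + 345 min = 14:20.
Imaging ends at 14:20 − 345 min = 08:35.
Centrifugation starts at 08:35 + 220 min = 12:15.
Imaging starts at 12:15 − 277 min = 07:38.
Staining ends at 07:38 + 122 min = 09:40.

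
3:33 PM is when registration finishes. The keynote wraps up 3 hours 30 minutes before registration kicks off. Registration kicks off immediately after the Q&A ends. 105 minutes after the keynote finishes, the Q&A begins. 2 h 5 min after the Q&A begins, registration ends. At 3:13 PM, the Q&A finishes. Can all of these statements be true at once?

Registration starts at 3:13 PM.
The keynote ends at 3:13 PM − 210 min = 11:43 AM.
The Q&A starts at 11:43 AM + 105 min = 1:28 PM.
Registration ends at 1:28 PM + 125 min = 3:33 PM.
That matches the stated 3:33 PM, so the schedule is consistent.

Yes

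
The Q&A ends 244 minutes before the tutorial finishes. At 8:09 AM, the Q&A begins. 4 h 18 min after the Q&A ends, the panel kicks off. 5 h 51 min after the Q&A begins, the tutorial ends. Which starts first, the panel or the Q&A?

the Q&A

The tutorial ends at 8:09 AM + 351 min = 2:00 PM.
The Q&A ends at 2:00 PM − 244 min = 9:56 AM.
The panel starts at 9:56 AM + 258 min = 2:14 PM.
The panel starts at 2:14 PM and the Q&A starts at 8:09 AM, so the Q&A is first.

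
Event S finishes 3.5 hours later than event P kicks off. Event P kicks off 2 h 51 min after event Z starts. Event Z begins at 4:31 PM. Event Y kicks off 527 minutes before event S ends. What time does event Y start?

2:05 PM

Event P starts at 4:31 PM + 171 min = 7:22 PM.
Event S ends at 7:22 PM + 210 min = 10:52 PM.
Event Y starts at 10:52 PM − 527 min = 2:05 PM.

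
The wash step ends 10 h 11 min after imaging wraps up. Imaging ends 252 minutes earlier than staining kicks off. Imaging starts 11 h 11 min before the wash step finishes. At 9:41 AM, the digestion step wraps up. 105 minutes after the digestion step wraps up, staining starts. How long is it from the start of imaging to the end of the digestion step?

Staining starts at 9:41 AM + 105 min = 11:26 AM.
Imaging ends at 11:26 AM − 252 min = 7:14 AM.
The wash step ends at 7:14 AM + 611 min = 5:25 PM.
Imaging starts at 5:25 PM − 671 min = 6:14 AM.
From 6:14 AM to 9:41 AM is 207 minutes.

207 minutes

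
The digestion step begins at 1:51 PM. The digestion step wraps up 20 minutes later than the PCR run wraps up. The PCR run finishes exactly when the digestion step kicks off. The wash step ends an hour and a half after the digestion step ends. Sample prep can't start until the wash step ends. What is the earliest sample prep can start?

3:41 PM

The PCR run ends at 1:51 PM.
The digestion step ends at 1:51 PM + 20 min = 2:11 PM.
The wash step ends at 2:11 PM + 90 min = 3:41 PM.
Sample prep is bounded by the wash step, so the earliest it can start is 3:41 PM.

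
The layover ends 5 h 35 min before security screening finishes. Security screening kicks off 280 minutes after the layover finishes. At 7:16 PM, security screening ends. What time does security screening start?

The layover ends at 7:16 PM − 335 min = 1:41 PM.
Security screening starts at 1:41 PM + 280 min = 6:21 PM.

6:21 PM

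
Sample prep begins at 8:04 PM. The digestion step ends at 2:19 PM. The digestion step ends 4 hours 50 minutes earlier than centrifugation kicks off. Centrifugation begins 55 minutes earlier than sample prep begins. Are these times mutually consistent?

Centrifugation starts at 8:04 PM − 55 min = 7:09 PM.
The digestion step ends at 7:09 PM − 290 min = 2:19 PM.
That matches the stated 2:19 PM, so the schedule is consistent.

Yes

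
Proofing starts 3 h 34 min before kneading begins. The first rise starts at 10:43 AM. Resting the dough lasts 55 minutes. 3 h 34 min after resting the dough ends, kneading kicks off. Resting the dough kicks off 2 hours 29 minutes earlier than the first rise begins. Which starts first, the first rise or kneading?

the first rise

Resting the dough starts at 10:43 AM − 149 min = 8:14 AM.
Resting the dough ends at 8:14 AM + 55 min = 9:09 AM.
Kneading starts at 9:09 AM + 214 min = 12:43 PM.
The first rise starts at 10:43 AM and kneading starts at 12:43 PM, so the first rise is first.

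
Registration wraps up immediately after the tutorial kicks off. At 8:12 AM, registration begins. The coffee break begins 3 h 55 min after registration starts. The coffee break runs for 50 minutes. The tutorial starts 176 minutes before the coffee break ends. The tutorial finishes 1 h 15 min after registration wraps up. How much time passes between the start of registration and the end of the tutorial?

3 h 4 min

The coffee break starts at 8:12 AM + 235 min = 12:07 PM.
The coffee break ends at 12:07 PM + 50 min = 12:57 PM.
The tutorial starts at 12:57 PM − 176 min = 10:01 AM.
So registration ends at 10:01 AM.
The tutorial ends at 10:01 AM + 75 min = 11:16 AM.
From 8:12 AM to 11:16 AM is 3 h 4 min.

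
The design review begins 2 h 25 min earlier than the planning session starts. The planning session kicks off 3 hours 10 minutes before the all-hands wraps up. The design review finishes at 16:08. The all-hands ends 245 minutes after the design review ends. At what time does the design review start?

14:38

The all-hands ends at 16:08 + 245 min = 20:13.
The planning session starts at 20:13 − 190 min = 17:03.
The design review starts at 17:03 − 145 min = 14:38.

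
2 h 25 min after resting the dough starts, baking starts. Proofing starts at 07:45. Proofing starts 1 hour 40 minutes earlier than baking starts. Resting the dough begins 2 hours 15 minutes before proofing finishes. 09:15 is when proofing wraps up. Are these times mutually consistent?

Resting the dough starts at 09:15 − 135 min = 07:00.
Baking starts at 07:00 + 145 min = 09:25.
Proofing starts at 09:25 − 100 min = 07:45.
That matches the stated 07:45, so the schedule is consistent.

Yes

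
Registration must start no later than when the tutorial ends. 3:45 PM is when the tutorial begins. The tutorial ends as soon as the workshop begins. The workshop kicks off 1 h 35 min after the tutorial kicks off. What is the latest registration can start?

5:20 PM

The workshop starts at 3:45 PM + 95 min = 5:20 PM.
So the tutorial ends at 5:20 PM.
Registration is bounded by the tutorial, so the latest it can start is 5:20 PM.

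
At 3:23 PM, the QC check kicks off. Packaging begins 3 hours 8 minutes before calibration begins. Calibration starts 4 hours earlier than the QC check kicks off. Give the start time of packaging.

Calibration starts at 3:23 PM − 240 min = 11:23 AM.
Packaging starts at 11:23 AM − 188 min = 8:15 AM.

8:15 AM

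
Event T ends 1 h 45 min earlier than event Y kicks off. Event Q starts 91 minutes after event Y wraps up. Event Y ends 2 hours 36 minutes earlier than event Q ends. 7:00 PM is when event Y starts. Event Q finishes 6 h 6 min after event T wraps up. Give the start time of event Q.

Event T ends at 7:00 PM − 105 min = 5:15 PM.
Event Q ends at 5:15 PM + 366 min = 11:21 PM.
Event Y ends at 11:21 PM − 156 min = 8:45 PM.
Event Q starts at 8:45 PM + 91 min = 10:16 PM.

10:16 PM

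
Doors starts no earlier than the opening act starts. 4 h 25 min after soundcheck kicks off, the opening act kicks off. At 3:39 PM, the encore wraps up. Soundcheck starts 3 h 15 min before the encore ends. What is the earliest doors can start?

4:49 PM

Soundcheck starts at 3:39 PM − 195 min = 12:24 PM.
The opening act starts at 12:24 PM + 265 min = 4:49 PM.
Doors is bounded by the opening act, so the earliest it can start is 4:49 PM.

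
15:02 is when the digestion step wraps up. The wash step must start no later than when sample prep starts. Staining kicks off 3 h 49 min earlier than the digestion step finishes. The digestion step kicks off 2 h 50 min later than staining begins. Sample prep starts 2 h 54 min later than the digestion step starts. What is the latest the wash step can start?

Staining starts at 15:02 − 229 min = 11:13.
The digestion step starts at 11:13 + 170 min = 14:03.
Sample prep starts at 14:03 + 174 min = 16:57.
The wash step is bounded by sample prep, so the latest it can start is 16:57.

16:57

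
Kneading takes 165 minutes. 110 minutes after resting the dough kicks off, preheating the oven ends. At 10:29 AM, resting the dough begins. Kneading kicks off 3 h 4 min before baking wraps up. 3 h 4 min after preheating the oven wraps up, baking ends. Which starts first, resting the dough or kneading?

Preheating the oven ends at 10:29 AM + 110 min = 12:19 PM.
Baking ends at 12:19 PM + 184 min = 3:23 PM.
Kneading starts at 3:23 PM − 184 min = 12:19 PM.
Resting the dough starts at 10:29 AM and kneading starts at 12:19 PM, so resting the dough is first.

resting the dough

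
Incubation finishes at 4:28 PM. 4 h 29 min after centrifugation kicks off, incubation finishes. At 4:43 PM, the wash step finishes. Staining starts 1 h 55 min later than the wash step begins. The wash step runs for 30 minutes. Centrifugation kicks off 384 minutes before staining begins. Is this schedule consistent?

The wash step starts at 4:43 PM − 30 min = 4:13 PM.
Staining starts at 4:13 PM + 115 min = 6:08 PM.
Centrifugation starts at 6:08 PM − 384 min = 11:44 AM.
Incubation ends at 11:44 AM + 269 min = 4:13 PM.
But incubation is also said to end at 4:28 PM — a 15-minute conflict.

No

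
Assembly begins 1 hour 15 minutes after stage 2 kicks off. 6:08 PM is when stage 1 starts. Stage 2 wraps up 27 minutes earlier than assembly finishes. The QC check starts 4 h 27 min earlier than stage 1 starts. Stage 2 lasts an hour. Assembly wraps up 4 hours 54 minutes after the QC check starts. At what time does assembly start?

6:23 PM

The QC check starts at 6:08 PM − 267 min = 1:41 PM.
Assembly ends at 1:41 PM + 294 min = 6:35 PM.
Stage 2 ends at 6:35 PM − 27 min = 6:08 PM.
Stage 2 starts at 6:08 PM − 60 min = 5:08 PM.
Assembly starts at 5:08 PM + 75 min = 6:23 PM.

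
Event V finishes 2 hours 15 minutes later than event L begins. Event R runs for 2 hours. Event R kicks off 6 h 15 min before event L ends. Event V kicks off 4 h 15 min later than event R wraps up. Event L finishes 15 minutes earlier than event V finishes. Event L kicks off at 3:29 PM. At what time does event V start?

Event V ends at 3:29 PM + 135 min = 5:44 PM.
Event L ends at 5:44 PM − 15 min = 5:29 PM.
Event R starts at 5:29 PM − 375 min = 11:14 AM.
Event R ends at 11:14 AM + 120 min = 1:14 PM.
Event V starts at 1:14 PM + 255 min = 5:29 PM.

5:29 PM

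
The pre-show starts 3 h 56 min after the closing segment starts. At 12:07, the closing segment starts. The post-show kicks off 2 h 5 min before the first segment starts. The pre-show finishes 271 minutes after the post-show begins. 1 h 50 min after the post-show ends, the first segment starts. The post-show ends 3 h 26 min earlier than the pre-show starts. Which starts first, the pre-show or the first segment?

the first segment

The pre-show starts at 12:07 + 236 min = 16:03.
The post-show ends at 16:03 − 206 min = 12:37.
The first segment starts at 12:37 + 110 min = 14:27.
The pre-show starts at 16:03 and the first segment starts at 14:27, so the first segment is first.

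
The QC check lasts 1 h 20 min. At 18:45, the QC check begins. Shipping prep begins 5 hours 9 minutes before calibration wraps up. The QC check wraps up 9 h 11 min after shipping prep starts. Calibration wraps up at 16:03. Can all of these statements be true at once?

Shipping prep starts at 16:03 − 309 min = 10:54.
The QC check ends at 10:54 + 551 min = 20:05.
The QC check starts at 20:05 − 80 min = 18:45.
That matches the stated 18:45, so the schedule is consistent.

Yes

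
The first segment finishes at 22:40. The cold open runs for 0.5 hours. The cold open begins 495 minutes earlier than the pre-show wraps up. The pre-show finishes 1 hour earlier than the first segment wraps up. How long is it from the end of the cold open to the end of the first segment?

The pre-show ends at 22:40 − 60 min = 21:40.
The cold open starts at 21:40 − 495 min = 13:25.
The cold open ends at 13:25 + 30 min = 13:55.
From 13:55 to 22:40 is 8 h 45 min.

8 h 45 min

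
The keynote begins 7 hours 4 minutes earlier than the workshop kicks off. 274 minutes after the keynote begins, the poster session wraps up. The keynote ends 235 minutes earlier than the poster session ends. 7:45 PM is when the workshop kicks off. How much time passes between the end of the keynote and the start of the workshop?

385 minutes

The keynote starts at 7:45 PM − 424 min = 12:41 PM.
The poster session ends at 12:41 PM + 274 min = 5:15 PM.
The keynote ends at 5:15 PM − 235 min = 1:20 PM.
From 1:20 PM to 7:45 PM is 385 minutes.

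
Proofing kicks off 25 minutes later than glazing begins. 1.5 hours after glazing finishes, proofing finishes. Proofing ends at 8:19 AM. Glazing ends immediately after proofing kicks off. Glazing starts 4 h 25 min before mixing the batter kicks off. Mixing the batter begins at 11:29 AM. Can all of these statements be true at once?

No

Glazing starts at 11:29 AM − 265 min = 7:04 AM.
Proofing starts at 7:04 AM + 25 min = 7:29 AM.
So glazing ends at 7:29 AM.
Proofing ends at 7:29 AM + 90 min = 8:59 AM.
But proofing is also said to end at 8:19 AM — a 40-minute conflict.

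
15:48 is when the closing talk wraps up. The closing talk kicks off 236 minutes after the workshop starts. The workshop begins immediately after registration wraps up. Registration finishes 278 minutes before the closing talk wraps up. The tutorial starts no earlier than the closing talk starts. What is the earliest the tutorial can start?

15:06

Registration ends at 15:48 − 278 min = 11:10.
So the workshop starts at 11:10.
The closing talk starts at 11:10 + 236 min = 15:06.
The tutorial is bounded by the closing talk, so the earliest it can start is 15:06.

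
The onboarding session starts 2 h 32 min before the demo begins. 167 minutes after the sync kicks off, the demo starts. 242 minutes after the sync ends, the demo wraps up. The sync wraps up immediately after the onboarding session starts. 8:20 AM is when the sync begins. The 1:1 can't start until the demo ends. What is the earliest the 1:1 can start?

The demo starts at 8:20 AM + 167 min = 11:07 AM.
The onboarding session starts at 11:07 AM − 152 min = 8:35 AM.
So the sync ends at 8:35 AM.
The demo ends at 8:35 AM + 242 min = 12:37 PM.
The 1:1 is bounded by the demo, so the earliest it can start is 12:37 PM.

12:37 PM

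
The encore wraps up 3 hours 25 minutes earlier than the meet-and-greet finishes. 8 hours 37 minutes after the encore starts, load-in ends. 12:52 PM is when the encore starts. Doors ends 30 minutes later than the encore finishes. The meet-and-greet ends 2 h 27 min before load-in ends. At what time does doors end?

4:07 PM

Load-in ends at 12:52 PM + 517 min = 9:29 PM.
The meet-and-greet ends at 9:29 PM − 147 min = 7:02 PM.
The encore ends at 7:02 PM − 205 min = 3:37 PM.
Doors ends at 3:37 PM + 30 min = 4:07 PM.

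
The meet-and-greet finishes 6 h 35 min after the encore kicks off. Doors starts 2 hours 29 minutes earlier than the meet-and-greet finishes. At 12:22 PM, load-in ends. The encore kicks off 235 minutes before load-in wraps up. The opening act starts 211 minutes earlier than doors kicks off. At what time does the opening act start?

9:02 AM

The encore starts at 12:22 PM − 235 min = 8:27 AM.
The meet-and-greet ends at 8:27 AM + 395 min = 3:02 PM.
Doors starts at 3:02 PM − 149 min = 12:33 PM.
The opening act starts at 12:33 PM − 211 min = 9:02 AM.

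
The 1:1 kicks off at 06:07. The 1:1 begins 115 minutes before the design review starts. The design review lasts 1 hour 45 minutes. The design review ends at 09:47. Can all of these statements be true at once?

The design review starts at 09:47 − 105 min = 08:02.
The 1:1 starts at 08:02 − 115 min = 06:07.
That matches the stated 06:07, so the schedule is consistent.

Yes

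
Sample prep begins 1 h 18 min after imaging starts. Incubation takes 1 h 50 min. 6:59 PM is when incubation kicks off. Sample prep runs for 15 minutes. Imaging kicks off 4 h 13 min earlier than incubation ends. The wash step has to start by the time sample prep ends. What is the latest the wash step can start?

6:09 PM

Incubation ends at 6:59 PM + 110 min = 8:49 PM.
Imaging starts at 8:49 PM − 253 min = 4:36 PM.
Sample prep starts at 4:36 PM + 78 min = 5:54 PM.
Sample prep ends at 5:54 PM + 15 min = 6:09 PM.
The wash step is bounded by sample prep, so the latest it can start is 6:09 PM.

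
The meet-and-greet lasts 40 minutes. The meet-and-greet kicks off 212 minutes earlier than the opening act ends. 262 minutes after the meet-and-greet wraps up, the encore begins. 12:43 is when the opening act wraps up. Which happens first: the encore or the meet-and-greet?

The meet-and-greet starts at 12:43 − 212 min = 09:11.
The meet-and-greet ends at 09:11 + 40 min = 09:51.
The encore starts at 09:51 + 262 min = 14:13.
The encore starts at 14:13 and the meet-and-greet starts at 09:11, so the meet-and-greet is first.

the meet-and-greet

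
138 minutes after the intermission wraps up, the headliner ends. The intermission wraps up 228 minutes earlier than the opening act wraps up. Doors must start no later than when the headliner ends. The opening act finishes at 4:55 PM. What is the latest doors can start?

The intermission ends at 4:55 PM − 228 min = 1:07 PM.
The headliner ends at 1:07 PM + 138 min = 3:25 PM.
Doors is bounded by the headliner, so the latest it can start is 3:25 PM.

3:25 PM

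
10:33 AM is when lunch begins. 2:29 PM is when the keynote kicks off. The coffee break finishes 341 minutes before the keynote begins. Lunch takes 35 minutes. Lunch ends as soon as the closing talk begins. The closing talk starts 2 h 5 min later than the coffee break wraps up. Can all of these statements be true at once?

The coffee break ends at 2:29 PM − 341 min = 8:48 AM.
The closing talk starts at 8:48 AM + 125 min = 10:53 AM.
So lunch ends at 10:53 AM.
Lunch starts at 10:53 AM − 35 min = 10:18 AM.
But lunch is also said to start at 10:33 AM — a 15-minute conflict.

No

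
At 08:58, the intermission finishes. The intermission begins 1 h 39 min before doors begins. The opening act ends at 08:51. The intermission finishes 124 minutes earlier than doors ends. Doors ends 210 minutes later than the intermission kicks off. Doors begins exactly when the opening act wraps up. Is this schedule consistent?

No

Doors starts at 08:51.
The intermission starts at 08:51 − 99 min = 07:12.
Doors ends at 07:12 + 210 min = 10:42.
The intermission ends at 10:42 − 124 min = 08:38.
But the intermission is also said to end at 08:58 — a 20-minute conflict.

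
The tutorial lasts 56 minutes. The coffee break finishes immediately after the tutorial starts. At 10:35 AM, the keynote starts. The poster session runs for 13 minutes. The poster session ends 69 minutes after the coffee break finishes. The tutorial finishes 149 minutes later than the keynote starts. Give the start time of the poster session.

The tutorial ends at 10:35 AM + 149 min = 1:04 PM.
The tutorial starts at 1:04 PM − 56 min = 12:08 PM.
So the coffee break ends at 12:08 PM.
The poster session ends at 12:08 PM + 69 min = 1:17 PM.
The poster session starts at 1:17 PM − 13 min = 1:04 PM.

1:04 PM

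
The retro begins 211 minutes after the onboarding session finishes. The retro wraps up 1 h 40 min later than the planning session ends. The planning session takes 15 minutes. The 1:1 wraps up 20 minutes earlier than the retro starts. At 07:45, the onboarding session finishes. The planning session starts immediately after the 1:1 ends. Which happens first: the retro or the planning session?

the planning session

The retro starts at 07:45 + 211 min = 11:16.
The 1:1 ends at 11:16 − 20 min = 10:56.
So the planning session starts at 10:56.
The retro starts at 11:16 and the planning session starts at 10:56, so the planning session is first.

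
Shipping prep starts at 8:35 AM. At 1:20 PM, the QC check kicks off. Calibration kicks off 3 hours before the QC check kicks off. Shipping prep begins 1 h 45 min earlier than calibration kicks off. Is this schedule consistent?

Yes

Calibration starts at 1:20 PM − 180 min = 10:20 AM.
Shipping prep starts at 10:20 AM − 105 min = 8:35 AM.
That matches the stated 8:35 AM, so the schedule is consistent.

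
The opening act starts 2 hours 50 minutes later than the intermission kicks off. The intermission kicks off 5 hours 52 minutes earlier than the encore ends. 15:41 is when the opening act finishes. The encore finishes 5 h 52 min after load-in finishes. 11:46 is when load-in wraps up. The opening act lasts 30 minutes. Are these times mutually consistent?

The encore ends at 11:46 + 352 min = 17:38.
The intermission starts at 17:38 − 352 min = 11:46.
The opening act starts at 11:46 + 170 min = 14:36.
The opening act ends at 14:36 + 30 min = 15:06.
But the opening act is also said to end at 15:41 — a 35-minute conflict.

No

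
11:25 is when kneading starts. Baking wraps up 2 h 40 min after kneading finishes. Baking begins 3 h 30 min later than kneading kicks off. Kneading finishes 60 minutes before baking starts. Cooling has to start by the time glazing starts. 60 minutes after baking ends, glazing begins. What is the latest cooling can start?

17:35

Baking starts at 11:25 + 210 min = 14:55.
Kneading ends at 14:55 − 60 min = 13:55.
Baking ends at 13:55 + 160 min = 16:35.
Glazing starts at 16:35 + 60 min = 17:35.
Cooling is bounded by glazing, so the latest it can start is 17:35.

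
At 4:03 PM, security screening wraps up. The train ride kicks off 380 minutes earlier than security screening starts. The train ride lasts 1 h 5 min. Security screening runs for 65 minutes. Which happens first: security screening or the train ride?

Security screening starts at 4:03 PM − 65 min = 2:58 PM.
The train ride starts at 2:58 PM − 380 min = 8:38 AM.
Security screening starts at 2:58 PM and the train ride starts at 8:38 AM, so the train ride is first.

the train ride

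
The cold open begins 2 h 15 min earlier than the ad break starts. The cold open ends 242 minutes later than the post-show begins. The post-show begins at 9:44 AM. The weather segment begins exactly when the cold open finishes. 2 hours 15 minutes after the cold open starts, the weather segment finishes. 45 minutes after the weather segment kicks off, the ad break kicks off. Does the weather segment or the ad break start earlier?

the weather segment

The cold open ends at 9:44 AM + 242 min = 1:46 PM.
So the weather segment starts at 1:46 PM.
The ad break starts at 1:46 PM + 45 min = 2:31 PM.
The weather segment starts at 1:46 PM and the ad break starts at 2:31 PM, so the weather segment is first.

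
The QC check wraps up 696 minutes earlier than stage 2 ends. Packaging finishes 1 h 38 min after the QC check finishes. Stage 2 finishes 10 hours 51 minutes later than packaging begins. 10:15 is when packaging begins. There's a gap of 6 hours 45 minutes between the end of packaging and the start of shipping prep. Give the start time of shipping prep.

17:53

Stage 2 ends at 10:15 + 651 min = 21:06.
The QC check ends at 21:06 − 696 min = 09:30.
Packaging ends at 09:30 + 98 min = 11:08.
Shipping prep starts at 11:08 + 405 min = 17:53.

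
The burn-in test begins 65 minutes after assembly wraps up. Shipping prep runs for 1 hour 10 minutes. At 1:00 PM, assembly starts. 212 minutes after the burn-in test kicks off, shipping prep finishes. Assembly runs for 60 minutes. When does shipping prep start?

Assembly ends at 1:00 PM + 60 min = 2:00 PM.
The burn-in test starts at 2:00 PM + 65 min = 3:05 PM.
Shipping prep ends at 3:05 PM + 212 min = 6:37 PM.
Shipping prep starts at 6:37 PM − 70 min = 5:27 PM.

5:27 PM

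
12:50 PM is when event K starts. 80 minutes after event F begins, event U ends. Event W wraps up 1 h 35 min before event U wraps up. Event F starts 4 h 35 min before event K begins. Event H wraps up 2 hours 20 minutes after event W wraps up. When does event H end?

10:20 AM

Event F starts at 12:50 PM − 275 min = 8:15 AM.
Event U ends at 8:15 AM + 80 min = 9:35 AM.
Event W ends at 9:35 AM − 95 min = 8:00 AM.
Event H ends at 8:00 AM + 140 min = 10:20 AM.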